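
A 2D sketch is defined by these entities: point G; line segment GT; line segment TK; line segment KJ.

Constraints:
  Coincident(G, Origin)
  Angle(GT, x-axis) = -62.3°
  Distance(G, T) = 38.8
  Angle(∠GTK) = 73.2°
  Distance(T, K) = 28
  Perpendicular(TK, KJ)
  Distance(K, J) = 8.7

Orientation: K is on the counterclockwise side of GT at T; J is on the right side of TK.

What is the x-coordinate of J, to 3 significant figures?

44.1

G is at the origin; GT runs at -62.3° with length 38.8, so T = 38.8·(cos -62.3°, sin -62.3°) = (18.0, -34.4). ∠GTK = 73.2°, so TK runs at -62.3° + (180° − 73.2°) = 44.5° from the x-axis; with |TK| = 28.0, K = T + 28.0·(cos 44.5°, sin 44.5°) = (38.0, -14.7). TK is perpendicular to KJ; with |KJ| = 8.7 on the right of TK, J = K + 8.7·(0.701, -0.713) = (44.1, -20.9). So J.x = 44.1.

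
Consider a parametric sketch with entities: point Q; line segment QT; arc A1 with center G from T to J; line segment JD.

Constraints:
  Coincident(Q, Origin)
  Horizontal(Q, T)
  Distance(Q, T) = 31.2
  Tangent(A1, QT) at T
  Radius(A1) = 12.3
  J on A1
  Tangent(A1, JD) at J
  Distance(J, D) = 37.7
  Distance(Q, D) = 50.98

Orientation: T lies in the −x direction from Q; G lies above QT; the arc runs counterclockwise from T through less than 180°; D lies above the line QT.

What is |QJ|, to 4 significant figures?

21.97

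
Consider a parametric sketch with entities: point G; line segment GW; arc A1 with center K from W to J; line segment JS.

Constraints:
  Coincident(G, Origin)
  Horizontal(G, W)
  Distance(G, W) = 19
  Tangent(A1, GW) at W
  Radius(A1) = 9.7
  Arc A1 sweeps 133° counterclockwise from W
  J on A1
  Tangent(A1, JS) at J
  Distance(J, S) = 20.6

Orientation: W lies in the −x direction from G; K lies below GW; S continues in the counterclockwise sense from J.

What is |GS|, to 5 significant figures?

33.613

G is at the origin; G and W share the same y with |GW| = 19.0 and W on the −x side, so W = (-19.000, 0.0000). The tangent condition forces KW to be normal to GW, so K = W + (0, -9.7) = (-19.000, -9.7000). On A1, W sits at bearing 90° from K; a 133° counterclockwise sweep puts J at bearing 223°, so J = K + 9.7·(cos 223°, sin 223°) = (-26.094, -16.315). Since A1 is tangent to JS there, KJ ⟂ JS, so JS runs along (−sin 223°, cos 223°); with |JS| = 20.6, S = (-12.045, -31.381). Then |GS| = |S − G| = 33.613.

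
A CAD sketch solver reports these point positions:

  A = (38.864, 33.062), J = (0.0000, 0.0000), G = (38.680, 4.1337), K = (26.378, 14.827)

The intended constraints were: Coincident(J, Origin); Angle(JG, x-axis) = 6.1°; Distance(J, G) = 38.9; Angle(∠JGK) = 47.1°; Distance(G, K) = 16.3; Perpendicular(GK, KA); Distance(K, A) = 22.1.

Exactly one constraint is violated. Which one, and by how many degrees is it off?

Perpendicular(GK, KA) — off by 6.60°.

J = (0.00, 0.00) ✓; JG at 6.100° ✓; |JG| = 38.90 ✓; ∠JGK = 47.10° ✓; |GK| = 16.30 ✓; ∠(GK, KA) = 83.40° ✗; |KA| = 22.10 ✓.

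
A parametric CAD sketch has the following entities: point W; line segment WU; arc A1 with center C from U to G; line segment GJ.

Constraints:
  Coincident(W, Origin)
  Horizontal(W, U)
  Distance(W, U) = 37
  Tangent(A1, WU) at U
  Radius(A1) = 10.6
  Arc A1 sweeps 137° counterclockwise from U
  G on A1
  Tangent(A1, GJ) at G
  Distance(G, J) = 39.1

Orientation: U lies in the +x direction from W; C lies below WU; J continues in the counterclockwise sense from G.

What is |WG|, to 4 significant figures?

34.97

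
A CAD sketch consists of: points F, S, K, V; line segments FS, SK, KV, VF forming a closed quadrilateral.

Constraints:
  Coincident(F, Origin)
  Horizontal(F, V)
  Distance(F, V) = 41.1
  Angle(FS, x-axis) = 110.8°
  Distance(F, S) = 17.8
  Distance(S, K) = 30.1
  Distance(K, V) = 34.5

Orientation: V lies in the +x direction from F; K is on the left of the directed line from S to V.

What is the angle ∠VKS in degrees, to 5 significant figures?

101.93°

F is at the origin; FV is horizontal with |FV| = 41.1 and V in +x, so V = (41.1, 0). FS runs at 110.8° with |FS| = 17.8, so S = (-6.3209, 16.640). K is determined by |SK| = 30.1 and |KV| = 34.5 together: it lies at the intersection of circle(S, 30.1) and circle(V, 34.5). With |SV| = 50.256, the foot of the radical line on SV is 22.300 from S and the perpendicular offset is √(30.1² − 22.300²) = 20.217. Taking the left-of-SV solution: K = (21.415, 28.333).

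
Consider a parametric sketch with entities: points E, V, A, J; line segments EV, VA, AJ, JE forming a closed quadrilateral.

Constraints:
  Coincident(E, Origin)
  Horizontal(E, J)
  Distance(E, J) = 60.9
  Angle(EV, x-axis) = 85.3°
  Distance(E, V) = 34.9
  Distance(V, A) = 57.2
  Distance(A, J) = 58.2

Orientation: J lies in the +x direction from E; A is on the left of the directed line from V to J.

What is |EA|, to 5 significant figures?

79.990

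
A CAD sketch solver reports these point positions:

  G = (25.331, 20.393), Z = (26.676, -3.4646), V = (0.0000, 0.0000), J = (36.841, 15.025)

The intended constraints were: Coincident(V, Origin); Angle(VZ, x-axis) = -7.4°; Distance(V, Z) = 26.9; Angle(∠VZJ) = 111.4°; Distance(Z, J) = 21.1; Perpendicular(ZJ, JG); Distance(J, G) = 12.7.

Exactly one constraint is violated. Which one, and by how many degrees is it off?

Perpendicular(ZJ, JG) — off by 3.80°.

V = (0.00, 0.00) ✓; VZ at -7.400° ✓; |VZ| = 26.90 ✓; ∠VZJ = 111.4° ✓; |ZJ| = 21.10 ✓; ∠(ZJ, JG) = 93.80° ✗; |JG| = 12.70 ✓.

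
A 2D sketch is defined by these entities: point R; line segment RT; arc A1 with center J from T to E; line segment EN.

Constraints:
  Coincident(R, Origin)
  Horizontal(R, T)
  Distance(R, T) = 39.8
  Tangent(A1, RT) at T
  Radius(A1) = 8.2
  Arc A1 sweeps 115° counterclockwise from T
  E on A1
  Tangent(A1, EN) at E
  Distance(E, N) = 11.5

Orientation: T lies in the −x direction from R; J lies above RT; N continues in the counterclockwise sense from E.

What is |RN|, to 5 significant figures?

43.288

R is at the origin; RT is horizontal with |RT| = 39.8 and T on the −x side, so T = (-39.800, 0.0000). A1 meets RT tangentially, so JT is at right angles to RT, so J = T + (0, 8.2) = (-39.800, 8.2000). On A1, T sits at bearing -90° from J; a 115° counterclockwise sweep puts E at bearing 25°, so E = J + 8.2·(cos 25°, sin 25°) = (-32.368, 11.665). A1 meets EN tangentially, so JE is at right angles to EN, so EN runs along (−sin 25°, cos 25°); with |EN| = 11.5, N = (-37.228, 22.088). Then |RN| = |N − R| = 43.288.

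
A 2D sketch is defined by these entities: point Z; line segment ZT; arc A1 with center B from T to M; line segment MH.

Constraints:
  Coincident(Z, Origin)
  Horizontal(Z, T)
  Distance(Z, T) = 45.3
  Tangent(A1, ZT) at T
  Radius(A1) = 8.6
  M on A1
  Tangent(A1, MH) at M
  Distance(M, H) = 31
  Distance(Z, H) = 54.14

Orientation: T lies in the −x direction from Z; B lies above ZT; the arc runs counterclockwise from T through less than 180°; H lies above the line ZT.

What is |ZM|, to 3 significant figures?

37.7

Checks: Z.y = 0.00, T.y = 0.00 ✓; |BM| = 8.600 ✓; ∠(BM, MH) = 90.00° ✓; |MH| = 31.00 ✓; |ZH| = 54.14 ✓.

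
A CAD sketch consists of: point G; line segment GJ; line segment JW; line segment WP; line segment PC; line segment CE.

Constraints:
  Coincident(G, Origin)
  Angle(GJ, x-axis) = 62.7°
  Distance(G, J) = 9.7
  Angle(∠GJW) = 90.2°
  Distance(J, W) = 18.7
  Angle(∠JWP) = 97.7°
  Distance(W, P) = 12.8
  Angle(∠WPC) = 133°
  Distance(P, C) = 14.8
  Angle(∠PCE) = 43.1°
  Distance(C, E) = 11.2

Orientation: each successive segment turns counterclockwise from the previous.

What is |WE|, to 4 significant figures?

15.45

G is at the origin; GJ runs at 62.7° with length 9.7, so J = (4.449, 8.620). ∠GJW = 90.2° gives JW at 152.5° from the x-axis; with |JW| = 18.7, W = (-12.14, 17.25). ∠JWP = 97.7° gives WP at -125.2° from the x-axis; with |WP| = 12.8, P = (-19.52, 6.795). ∠WPC = 133.0° gives PC at -78.20° from the x-axis; with |PC| = 14.8, C = (-16.49, -7.692). ∠PCE = 43.1° gives CE at 58.70° from the x-axis; with |CE| = 11.2, E = (-10.67, 1.878). Then |WE| = |E − W| = 15.45.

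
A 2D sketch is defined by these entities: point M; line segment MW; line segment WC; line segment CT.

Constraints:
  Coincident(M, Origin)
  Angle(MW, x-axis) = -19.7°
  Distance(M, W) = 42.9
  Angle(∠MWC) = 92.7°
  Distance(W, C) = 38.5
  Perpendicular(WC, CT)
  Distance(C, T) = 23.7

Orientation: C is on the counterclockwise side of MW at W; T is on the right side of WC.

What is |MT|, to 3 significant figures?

77.9

∠MWC = 92.7°, so WC runs at -19.7° + (180° − 92.7°) = 67.6° from the x-axis; with |WC| = 38.5, C = W + 38.5·(cos 67.6°, sin 67.6°) = (55.1, 21.1). The perpendicularity gives CT at right angles to WC; with |CT| = 23.7 on the right of WC, T = C + 23.7·(0.925, -0.381) = (77.0, 12.1). Then |MT| = |T − M| = 77.9.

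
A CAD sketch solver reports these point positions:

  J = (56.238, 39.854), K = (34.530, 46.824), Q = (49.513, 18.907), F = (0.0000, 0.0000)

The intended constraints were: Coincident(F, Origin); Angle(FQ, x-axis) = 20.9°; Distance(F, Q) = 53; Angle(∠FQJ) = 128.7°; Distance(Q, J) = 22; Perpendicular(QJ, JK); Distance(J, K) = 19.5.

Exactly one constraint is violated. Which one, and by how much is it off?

Distance(J, K) = 19.5 — off by 3.30.

F = (0.00, 0.00) ✓; FQ at 20.90° ✓; |FQ| = 53.00 ✓; ∠FQJ = 128.7° ✓; |QJ| = 22.00 ✓; ∠(QJ, JK) = 90.00° ✓; |JK| = 22.80 ✗.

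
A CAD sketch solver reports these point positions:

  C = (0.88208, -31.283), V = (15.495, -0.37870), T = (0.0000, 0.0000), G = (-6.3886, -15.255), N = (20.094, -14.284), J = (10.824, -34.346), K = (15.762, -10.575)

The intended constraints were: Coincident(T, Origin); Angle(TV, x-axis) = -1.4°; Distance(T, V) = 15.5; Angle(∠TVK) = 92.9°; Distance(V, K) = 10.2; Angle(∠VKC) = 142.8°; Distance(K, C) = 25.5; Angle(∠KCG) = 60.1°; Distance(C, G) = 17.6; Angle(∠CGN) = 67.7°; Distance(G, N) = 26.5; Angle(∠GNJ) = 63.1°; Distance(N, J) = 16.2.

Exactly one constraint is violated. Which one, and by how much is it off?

Distance(N, J) = 16.2 — off by 5.90.

T = (0.00, 0.00) ✓; TV at -1.400° ✓; |TV| = 15.50 ✓; ∠TVK = 92.90° ✓; |VK| = 10.20 ✓; ∠VKC = 142.8° ✓; |KC| = 25.50 ✓; ∠KCG = 60.10° ✓; |CG| = 17.60 ✓; ∠CGN = 67.70° ✓; |GN| = 26.50 ✓; ∠GNJ = 63.10° ✓; |NJ| = 22.10 ✗.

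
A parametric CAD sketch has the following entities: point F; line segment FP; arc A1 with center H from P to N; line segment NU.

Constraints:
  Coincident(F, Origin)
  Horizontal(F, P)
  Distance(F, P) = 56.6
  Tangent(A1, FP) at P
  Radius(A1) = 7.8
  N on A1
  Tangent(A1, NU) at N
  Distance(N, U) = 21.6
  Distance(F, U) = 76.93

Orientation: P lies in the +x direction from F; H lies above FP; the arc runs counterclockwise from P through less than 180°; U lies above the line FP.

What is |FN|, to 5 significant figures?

63.732

Checks: |HN| = 7.800 ✓; ∠(HN, NU) = 90.00° ✓; |NU| = 21.60 ✓; |FU| = 76.93 ✓.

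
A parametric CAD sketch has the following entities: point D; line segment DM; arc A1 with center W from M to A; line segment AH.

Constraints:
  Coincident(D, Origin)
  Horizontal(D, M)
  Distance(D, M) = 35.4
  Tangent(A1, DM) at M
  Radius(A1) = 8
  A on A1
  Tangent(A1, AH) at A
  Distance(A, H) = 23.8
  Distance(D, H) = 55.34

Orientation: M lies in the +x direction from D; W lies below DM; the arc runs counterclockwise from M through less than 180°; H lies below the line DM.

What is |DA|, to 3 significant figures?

32.5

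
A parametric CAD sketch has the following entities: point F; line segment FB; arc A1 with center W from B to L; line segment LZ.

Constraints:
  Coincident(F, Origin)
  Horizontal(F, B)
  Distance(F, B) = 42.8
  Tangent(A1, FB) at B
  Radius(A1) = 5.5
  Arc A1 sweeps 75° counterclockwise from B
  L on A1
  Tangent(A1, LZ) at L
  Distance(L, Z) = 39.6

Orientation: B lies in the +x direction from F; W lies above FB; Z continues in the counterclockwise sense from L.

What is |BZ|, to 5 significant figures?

45.097

F is at the origin; FB is horizontal with |FB| = 42.8 and B on the +x side, so B = (42.800, 0.0000). The tangent condition forces WB to be normal to FB, so W = B + (0, 5.5) = (42.800, 5.5000). On A1, B sits at bearing -90° from W; a 75° counterclockwise sweep puts L at bearing -15°, so L = W + 5.5·(cos -15°, sin -15°) = (48.113, 4.0765). Since A1 is tangent to LZ there, WL ⟂ LZ, so LZ runs along (−sin -15°, cos -15°); with |LZ| = 39.6, Z = (58.362, 42.327). Then |BZ| = |Z − B| = 45.097.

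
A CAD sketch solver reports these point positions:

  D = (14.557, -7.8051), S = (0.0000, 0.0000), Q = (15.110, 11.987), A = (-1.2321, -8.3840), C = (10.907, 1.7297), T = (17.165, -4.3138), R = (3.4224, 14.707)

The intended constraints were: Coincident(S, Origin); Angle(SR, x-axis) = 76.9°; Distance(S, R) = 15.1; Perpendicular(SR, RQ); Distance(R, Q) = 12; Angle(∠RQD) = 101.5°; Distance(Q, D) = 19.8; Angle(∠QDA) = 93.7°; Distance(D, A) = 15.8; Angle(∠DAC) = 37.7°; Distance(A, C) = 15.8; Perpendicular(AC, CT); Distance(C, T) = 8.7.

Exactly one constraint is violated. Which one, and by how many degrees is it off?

Perpendicular(AC, CT) — off by 6.20°.

S = (0.00, 0.00) ✓; SR at 76.90° ✓; |SR| = 15.10 ✓; ∠(SR, RQ) = 90.00° ✓; |RQ| = 12.00 ✓; ∠RQD = 101.5° ✓; |QD| = 19.80 ✓; ∠QDA = 93.70° ✓; |DA| = 15.80 ✓; ∠DAC = 37.70° ✓; |AC| = 15.80 ✓; ∠(AC, CT) = 83.80° ✗; |CT| = 8.700 ✓.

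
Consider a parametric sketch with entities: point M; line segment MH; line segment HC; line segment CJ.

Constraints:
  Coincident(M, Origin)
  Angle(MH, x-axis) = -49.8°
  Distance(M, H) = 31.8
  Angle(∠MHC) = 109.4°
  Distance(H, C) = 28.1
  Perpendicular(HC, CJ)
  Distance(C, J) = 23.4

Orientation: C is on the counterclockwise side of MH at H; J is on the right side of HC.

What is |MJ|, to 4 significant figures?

65.92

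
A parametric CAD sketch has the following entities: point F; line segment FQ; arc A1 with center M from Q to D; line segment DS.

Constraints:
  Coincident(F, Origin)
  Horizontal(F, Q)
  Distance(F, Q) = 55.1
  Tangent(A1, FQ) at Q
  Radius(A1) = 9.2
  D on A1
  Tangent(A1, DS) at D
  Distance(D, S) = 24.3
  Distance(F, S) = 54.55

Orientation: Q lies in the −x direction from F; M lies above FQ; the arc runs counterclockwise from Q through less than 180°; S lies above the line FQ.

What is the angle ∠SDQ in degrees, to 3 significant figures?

138°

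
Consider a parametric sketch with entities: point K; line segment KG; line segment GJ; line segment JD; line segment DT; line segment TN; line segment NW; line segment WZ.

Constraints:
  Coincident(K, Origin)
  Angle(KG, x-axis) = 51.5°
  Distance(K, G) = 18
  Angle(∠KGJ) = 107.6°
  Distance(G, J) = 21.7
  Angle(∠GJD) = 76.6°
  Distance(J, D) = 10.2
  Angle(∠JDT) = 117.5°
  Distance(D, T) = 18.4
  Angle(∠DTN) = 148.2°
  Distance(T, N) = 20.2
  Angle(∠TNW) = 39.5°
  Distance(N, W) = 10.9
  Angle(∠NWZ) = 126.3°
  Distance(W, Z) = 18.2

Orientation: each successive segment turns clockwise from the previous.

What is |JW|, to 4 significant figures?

29.63

∠DTN = 148.2° gives TN at 141.4° from the x-axis; with |TN| = 20.2, N = (-8.328, 12.70). ∠TNW = 39.5° gives NW at 0.9000° from the x-axis; with |NW| = 10.9, W = (2.571, 12.87). Then |JW| = |W − J| = 29.63.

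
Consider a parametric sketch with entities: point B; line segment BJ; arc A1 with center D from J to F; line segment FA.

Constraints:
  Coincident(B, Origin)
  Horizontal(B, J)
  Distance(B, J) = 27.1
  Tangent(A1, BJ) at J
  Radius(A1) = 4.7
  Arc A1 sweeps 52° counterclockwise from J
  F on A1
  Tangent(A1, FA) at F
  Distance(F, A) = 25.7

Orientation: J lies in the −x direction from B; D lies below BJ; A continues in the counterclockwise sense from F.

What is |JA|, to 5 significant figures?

29.459

On A1, J sits at bearing 90° from D; a 52° counterclockwise sweep puts F at bearing 142°, so F = D + 4.7·(cos 142°, sin 142°) = (-30.804, -1.8064). The tangent condition forces DF to be normal to FA, so FA runs along (−sin 142°, cos 142°); with |FA| = 25.7, A = (-46.626, -22.058). Then |JA| = |A − J| = 29.459.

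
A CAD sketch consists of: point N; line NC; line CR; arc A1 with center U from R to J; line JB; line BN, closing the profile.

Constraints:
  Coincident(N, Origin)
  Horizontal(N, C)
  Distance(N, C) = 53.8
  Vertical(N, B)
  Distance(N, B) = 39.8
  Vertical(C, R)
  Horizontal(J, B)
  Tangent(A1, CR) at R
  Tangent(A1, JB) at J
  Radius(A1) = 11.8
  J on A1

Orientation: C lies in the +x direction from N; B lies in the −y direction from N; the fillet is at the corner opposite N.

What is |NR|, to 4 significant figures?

60.65

N is at the origin; N and C share the same y with |NC| = 53.8 and C on the +x side, so C = (53.80, 0.000). N and B share the same x with |NB| = 39.8 and B on the −y side, so B = (0.000, -39.80). The virtual corner opposite N is at (53.80, -39.80). The tangent condition forces UR to be normal to CR and A1 meets JB tangentially, so UJ is at right angles to JB, with radius 11.8, so the center U sits 11.8 in from both sides at U = (42.00, -28.00). That places the tangent points at R = (53.80, -28.00) on CR and J = (42.00, -39.80) on JB. Then |NR| = |R − N| = 60.65.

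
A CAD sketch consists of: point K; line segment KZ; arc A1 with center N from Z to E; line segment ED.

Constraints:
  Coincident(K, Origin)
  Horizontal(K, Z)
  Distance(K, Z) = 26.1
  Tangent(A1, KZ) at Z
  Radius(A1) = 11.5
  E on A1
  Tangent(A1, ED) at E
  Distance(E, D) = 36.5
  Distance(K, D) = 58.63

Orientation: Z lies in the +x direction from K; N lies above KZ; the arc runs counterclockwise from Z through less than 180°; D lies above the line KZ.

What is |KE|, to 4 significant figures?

39.76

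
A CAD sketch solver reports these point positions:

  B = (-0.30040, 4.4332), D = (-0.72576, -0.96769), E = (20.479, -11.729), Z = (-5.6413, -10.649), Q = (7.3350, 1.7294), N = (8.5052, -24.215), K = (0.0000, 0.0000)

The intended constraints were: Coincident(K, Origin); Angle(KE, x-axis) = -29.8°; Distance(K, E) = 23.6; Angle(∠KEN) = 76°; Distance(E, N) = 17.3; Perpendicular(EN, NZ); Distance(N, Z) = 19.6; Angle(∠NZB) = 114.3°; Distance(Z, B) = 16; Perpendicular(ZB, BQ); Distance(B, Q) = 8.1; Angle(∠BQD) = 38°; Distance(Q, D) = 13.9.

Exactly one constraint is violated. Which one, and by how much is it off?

Distance(Q, D) = 13.9 — off by 5.40.

K = (0.00, 0.00) ✓; KE at -29.80° ✓; |KE| = 23.60 ✓; ∠KEN = 76.00° ✓; |EN| = 17.30 ✓; ∠(EN, NZ) = 90.00° ✓; |NZ| = 19.60 ✓; ∠NZB = 114.3° ✓; |ZB| = 16.00 ✓; ∠(ZB, BQ) = 90.00° ✓; |BQ| = 8.100 ✓; ∠BQD = 38.00° ✓; |QD| = 8.500 ✗.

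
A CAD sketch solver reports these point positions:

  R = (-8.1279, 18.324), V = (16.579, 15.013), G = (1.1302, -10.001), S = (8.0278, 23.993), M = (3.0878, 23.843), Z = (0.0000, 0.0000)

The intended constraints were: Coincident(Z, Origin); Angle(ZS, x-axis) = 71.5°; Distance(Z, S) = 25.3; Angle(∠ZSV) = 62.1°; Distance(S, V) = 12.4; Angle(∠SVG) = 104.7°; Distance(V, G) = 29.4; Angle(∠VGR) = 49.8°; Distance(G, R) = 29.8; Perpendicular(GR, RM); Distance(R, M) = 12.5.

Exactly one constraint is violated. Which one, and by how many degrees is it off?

Perpendicular(GR, RM) — off by 8.10°.

Z = (0.00, 0.00) ✓; ZS at 71.50° ✓; |ZS| = 25.30 ✓; ∠ZSV = 62.10° ✓; |SV| = 12.40 ✓; ∠SVG = 104.7° ✓; |VG| = 29.40 ✓; ∠VGR = 49.80° ✓; |GR| = 29.80 ✓; ∠(GR, RM) = 81.90° ✗; |RM| = 12.50 ✓.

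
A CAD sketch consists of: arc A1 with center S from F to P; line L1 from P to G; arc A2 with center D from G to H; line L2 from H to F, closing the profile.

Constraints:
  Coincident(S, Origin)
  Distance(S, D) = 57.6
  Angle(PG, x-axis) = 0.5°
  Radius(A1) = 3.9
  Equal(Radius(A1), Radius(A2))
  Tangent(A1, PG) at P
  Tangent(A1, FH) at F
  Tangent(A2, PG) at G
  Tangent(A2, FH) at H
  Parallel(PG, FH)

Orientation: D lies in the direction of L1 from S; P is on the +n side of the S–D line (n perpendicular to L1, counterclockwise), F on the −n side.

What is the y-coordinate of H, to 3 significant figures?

-3.40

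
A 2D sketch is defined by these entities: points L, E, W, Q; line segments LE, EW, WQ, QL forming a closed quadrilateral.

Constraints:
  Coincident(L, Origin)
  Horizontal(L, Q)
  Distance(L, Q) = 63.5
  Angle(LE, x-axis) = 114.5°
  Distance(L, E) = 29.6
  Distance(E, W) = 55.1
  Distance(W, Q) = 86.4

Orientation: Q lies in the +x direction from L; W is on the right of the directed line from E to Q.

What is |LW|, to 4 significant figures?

33.31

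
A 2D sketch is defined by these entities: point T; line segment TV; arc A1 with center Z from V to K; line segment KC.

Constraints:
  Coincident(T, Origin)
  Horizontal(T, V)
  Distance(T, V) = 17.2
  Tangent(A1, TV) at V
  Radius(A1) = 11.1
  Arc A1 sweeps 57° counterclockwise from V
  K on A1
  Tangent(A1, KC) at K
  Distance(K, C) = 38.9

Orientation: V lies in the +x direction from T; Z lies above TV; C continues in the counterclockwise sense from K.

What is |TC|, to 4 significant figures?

60.78

T is at the origin; T and V share the same y with |TV| = 17.2 and V on the +x side, so V = (17.20, 0.000). Tangency of A1 to TV means the radius ZV is perpendicular to TV, so Z = V + (0, 11.1) = (17.20, 11.10). On A1, V sits at bearing -90° from Z; a 57° counterclockwise sweep puts K at bearing -33°, so K = Z + 11.1·(cos -33°, sin -33°) = (26.51, 5.055). A1 meets KC tangentially, so ZK is at right angles to KC, so KC runs along (−sin -33°, cos -33°); with |KC| = 38.9, C = (47.70, 37.68). Then |TC| = |C − T| = 60.78.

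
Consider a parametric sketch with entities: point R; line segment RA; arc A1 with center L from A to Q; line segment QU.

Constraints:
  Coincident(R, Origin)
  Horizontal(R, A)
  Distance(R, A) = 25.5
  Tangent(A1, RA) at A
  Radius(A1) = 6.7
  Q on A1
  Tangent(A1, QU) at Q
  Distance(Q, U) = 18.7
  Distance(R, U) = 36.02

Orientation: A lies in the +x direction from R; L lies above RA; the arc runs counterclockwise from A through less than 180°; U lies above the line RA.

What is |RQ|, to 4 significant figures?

33.01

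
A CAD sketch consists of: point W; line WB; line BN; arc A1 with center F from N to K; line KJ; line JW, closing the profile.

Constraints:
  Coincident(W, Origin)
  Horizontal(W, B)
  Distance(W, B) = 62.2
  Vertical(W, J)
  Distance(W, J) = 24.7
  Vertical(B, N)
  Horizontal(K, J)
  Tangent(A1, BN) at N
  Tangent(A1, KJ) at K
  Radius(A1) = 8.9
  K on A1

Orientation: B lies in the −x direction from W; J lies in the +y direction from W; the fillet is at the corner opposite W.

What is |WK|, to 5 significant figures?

58.745

The virtual corner opposite W is at (-62.200, 24.700). Since A1 is tangent to BN there, FN ⟂ BN and since A1 is tangent to KJ there, FK ⟂ KJ, with radius 8.9, so the center F sits 8.9 in from both sides at F = (-53.300, 15.800). That places the tangent points at N = (-62.200, 15.800) on BN and K = (-53.300, 24.700) on KJ. Then |WK| = |K − W| = 58.745.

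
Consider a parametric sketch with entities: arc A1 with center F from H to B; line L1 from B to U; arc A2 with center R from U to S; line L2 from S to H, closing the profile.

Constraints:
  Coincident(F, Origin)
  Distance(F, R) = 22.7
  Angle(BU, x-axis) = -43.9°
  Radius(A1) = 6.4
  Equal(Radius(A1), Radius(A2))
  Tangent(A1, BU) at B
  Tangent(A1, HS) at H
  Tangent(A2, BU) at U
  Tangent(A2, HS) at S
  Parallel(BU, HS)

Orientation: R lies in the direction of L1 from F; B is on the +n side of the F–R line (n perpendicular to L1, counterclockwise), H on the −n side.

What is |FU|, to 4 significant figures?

23.58

The slot axis is L1's direction at -43.9°, so u = (cos -43.9°, sin -43.9°) = (0.7206, -0.6934) and n = (−sin -43.9°, cos -43.9°) = (0.6934, 0.7206). F is at the origin and R lies 22.7 along u from F, so R = 22.7·u = (16.36, -15.74). Tangency of A1 to both parallel lines with radius 6.4 puts B and H at F ± 6.4·n: B = (4.438, 4.612), H = (-4.438, -4.612). Equal radii place U and S the same way about R: U = R + 6.4·n = (20.79, -11.13), S = R − 6.4·n = (11.92, -20.35). Then |FU| = |U − F| = 23.58.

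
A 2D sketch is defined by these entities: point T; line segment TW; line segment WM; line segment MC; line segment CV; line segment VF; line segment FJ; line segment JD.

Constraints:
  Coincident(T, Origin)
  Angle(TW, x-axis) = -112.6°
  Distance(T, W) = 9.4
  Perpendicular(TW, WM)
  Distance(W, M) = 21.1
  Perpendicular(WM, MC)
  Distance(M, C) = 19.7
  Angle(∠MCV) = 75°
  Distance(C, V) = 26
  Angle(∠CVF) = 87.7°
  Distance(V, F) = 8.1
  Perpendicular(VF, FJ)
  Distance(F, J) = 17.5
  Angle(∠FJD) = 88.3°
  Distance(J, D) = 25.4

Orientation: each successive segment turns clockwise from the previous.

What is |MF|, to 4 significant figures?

23.30

T is at the origin; TW runs at -112.6° with length 9.4, so W = (-3.612, -8.678). The perpendicularity gives WM at right angles to TW, so WM runs at 157.4°; with |WM| = 21.1, M = (-23.09, -0.5695). The perpendicularity gives MC at right angles to WM, so MC runs at 67.40°; with |MC| = 19.7, C = (-15.52, 17.62). ∠MCV = 75.0° gives CV at -37.60° from the x-axis; with |CV| = 26.0, V = (5.078, 1.754). ∠CVF = 87.7° gives VF at -129.9° from the x-axis; with |VF| = 8.1, F = (-0.1177, -4.460). Then |MF| = |F − M| = 23.30.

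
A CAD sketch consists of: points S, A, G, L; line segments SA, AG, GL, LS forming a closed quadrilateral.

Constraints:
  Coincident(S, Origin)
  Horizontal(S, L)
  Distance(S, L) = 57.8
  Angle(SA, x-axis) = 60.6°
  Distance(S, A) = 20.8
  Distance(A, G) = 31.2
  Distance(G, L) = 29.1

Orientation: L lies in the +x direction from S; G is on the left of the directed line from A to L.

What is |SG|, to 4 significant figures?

47.28

S is at the origin; SL is horizontal with |SL| = 57.8 and L in +x, so L = (57.8, 0). SA runs at 60.6° with |SA| = 20.8, so A = (10.21, 18.12). G is determined by |AG| = 31.2 and |GL| = 29.1 together: it lies at the intersection of circle(A, 31.2) and circle(L, 29.1). With |AL| = 50.92, the foot of the radical line on AL is 26.70 from A and the perpendicular offset is √(31.2² − 26.70²) = 16.13. Taking the left-of-AL solution: G = (40.91, 23.70).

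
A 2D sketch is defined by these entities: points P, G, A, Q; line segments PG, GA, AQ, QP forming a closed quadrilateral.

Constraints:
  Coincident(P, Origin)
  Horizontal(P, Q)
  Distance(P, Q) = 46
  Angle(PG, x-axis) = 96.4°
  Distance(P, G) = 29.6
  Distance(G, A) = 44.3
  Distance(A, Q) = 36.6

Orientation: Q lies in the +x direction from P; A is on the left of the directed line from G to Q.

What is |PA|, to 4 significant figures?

54.29

P is at the origin; P and Q share the same y with |PQ| = 46.0 and Q in +x, so Q = (46.0, 0). PG runs at 96.4° with |PG| = 29.6, so G = (-3.299, 29.42). A is determined by |GA| = 44.3 and |AQ| = 36.6 together: it lies at the intersection of circle(G, 44.3) and circle(Q, 36.6). With |GQ| = 57.41, the foot of the radical line on GQ is 34.13 from G and the perpendicular offset is √(44.3² − 34.13²) = 28.24. Taking the left-of-GQ solution: A = (40.48, 36.18).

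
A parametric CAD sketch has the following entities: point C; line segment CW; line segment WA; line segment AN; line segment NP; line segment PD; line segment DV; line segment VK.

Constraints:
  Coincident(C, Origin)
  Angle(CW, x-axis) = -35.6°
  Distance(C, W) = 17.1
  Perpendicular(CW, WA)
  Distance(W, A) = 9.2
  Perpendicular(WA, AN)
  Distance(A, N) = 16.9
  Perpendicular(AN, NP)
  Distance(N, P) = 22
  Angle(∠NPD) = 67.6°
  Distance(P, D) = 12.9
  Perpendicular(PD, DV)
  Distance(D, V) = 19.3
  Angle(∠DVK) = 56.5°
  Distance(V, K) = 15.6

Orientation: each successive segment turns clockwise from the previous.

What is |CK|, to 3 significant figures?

4.95

PD ⟂ DV, so DV runs at -148°; with |DV| = 19.3, V = (-1.92, -10.9). ∠DVK = 56.5° gives VK at 88.5° from the x-axis; with |VK| = 15.6, K = (-1.51, 4.72). Then |CK| = |K − C| = 4.95.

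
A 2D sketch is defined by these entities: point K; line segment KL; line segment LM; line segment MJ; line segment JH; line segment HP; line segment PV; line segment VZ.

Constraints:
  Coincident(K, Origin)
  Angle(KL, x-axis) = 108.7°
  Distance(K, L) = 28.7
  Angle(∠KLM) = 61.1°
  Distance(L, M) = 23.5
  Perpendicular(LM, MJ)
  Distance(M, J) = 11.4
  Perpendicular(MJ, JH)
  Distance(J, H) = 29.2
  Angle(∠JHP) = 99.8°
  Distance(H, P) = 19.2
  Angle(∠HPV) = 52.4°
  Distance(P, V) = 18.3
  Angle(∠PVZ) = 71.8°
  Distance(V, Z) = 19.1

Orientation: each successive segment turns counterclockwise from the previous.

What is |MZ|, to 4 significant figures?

33.24

K is at the origin; KL runs at 108.7° with length 28.7, so L = (-9.202, 27.18). ∠KLM = 61.1° gives LM at -132.4° from the x-axis; with |LM| = 23.5, M = (-25.05, 9.831). LM ⟂ MJ, so MJ runs at -42.40°; with |MJ| = 11.4, J = (-16.63, 2.144). The perpendicularity gives JH at right angles to MJ, so JH runs at 47.60°; with |JH| = 29.2, H = (3.060, 23.71). ∠JHP = 99.8° gives HP at 127.8° from the x-axis; with |HP| = 19.2, P = (-8.707, 38.88). ∠HPV = 52.4° gives PV at -104.6° from the x-axis; with |PV| = 18.3, V = (-13.32, 21.17). ∠PVZ = 71.8° gives VZ at 3.600° from the x-axis; with |VZ| = 19.1, Z = (5.742, 22.37). Then |MZ| = |Z − M| = 33.24.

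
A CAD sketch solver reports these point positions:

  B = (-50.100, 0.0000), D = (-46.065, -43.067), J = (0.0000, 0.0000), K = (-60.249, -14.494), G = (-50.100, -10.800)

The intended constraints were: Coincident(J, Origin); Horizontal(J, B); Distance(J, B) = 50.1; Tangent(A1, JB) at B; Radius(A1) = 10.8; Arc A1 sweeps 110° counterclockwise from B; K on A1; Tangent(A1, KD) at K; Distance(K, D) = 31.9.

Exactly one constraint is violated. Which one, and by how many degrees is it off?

Tangent(A1, KD) at K — off by 6.40°.

J = (0.00, 0.00) ✓; J.y = 0.00, B.y = 0.00 ✓; |JB| = 50.10 ✓; ∠(GB, BJ) = 90.00° ✓; |GB| = 10.80 ✓; bearing(G→K) − bearing(G→B) = 110.0° ✓; |GK| = 10.80 ✓; ∠(GK, KD) = 83.60° ✗; |KD| = 31.90 ✓.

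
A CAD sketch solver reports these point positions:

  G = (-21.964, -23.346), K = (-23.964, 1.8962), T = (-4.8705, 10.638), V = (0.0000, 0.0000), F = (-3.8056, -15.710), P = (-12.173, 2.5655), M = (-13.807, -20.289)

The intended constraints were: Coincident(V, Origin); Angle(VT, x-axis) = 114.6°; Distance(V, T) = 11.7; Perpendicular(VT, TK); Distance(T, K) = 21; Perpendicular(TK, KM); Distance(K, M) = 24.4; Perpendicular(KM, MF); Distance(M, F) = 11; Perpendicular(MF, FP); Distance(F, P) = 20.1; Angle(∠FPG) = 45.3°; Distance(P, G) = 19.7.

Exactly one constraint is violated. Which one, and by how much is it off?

Distance(P, G) = 19.7 — off by 8.00.

V = (0.00, 0.00) ✓; VT at 114.6° ✓; |VT| = 11.70 ✓; ∠(VT, TK) = 90.00° ✓; |TK| = 21.00 ✓; ∠(TK, KM) = 90.00° ✓; |KM| = 24.40 ✓; ∠(KM, MF) = 90.00° ✓; |MF| = 11.00 ✓; ∠(MF, FP) = 90.00° ✓; |FP| = 20.10 ✓; ∠FPG = 45.30° ✓; |PG| = 27.70 ✗.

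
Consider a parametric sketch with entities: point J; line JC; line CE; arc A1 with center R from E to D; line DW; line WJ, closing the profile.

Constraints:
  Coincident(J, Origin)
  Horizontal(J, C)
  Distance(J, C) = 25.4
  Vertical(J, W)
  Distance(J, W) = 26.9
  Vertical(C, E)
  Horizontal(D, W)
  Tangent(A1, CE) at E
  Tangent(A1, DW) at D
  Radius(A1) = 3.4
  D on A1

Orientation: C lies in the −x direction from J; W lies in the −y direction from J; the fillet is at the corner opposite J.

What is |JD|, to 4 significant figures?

34.75

J is at the origin; JC is horizontal with |JC| = 25.4 and C on the −x side, so C = (-25.40, 0.000). J and W share the same x with |JW| = 26.9 and W on the −y side, so W = (0.000, -26.90). The virtual corner opposite J is at (-25.40, -26.90). Since A1 is tangent to CE there, RE ⟂ CE and tangency of A1 to DW means the radius RD is perpendicular to DW, with radius 3.4, so the center R sits 3.4 in from both sides at R = (-22.00, -23.50). That places the tangent points at E = (-25.40, -23.50) on CE and D = (-22.00, -26.90) on DW. Then |JD| = |D − J| = 34.75.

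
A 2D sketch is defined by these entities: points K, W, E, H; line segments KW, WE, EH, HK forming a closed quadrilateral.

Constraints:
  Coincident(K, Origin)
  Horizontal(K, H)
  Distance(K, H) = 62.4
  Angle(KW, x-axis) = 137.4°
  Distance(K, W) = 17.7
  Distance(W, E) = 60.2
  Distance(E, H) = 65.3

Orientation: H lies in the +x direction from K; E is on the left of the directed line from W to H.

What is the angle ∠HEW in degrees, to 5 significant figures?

74.848°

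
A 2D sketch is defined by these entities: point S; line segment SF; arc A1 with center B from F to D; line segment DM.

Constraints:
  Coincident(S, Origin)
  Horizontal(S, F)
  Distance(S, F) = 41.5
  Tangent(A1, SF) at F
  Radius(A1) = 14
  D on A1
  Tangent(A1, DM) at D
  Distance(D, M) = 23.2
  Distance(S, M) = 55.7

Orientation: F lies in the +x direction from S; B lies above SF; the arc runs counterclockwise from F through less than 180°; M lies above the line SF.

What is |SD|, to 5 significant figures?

57.143

Checks: |SF| = 41.50 ✓; |BD| = 14.00 ✓; ∠(BD, DM) = 90.00° ✓; |DM| = 23.20 ✓; |SM| = 55.70 ✓.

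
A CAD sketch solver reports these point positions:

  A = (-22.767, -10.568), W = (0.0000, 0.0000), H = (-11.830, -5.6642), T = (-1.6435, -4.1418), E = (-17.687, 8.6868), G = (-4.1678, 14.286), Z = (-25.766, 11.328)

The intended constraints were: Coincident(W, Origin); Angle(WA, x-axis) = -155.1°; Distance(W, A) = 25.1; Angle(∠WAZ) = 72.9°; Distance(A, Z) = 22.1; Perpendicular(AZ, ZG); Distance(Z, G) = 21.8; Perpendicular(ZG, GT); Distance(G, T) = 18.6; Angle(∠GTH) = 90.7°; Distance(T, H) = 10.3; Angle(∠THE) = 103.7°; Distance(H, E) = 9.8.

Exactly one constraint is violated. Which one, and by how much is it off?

Distance(H, E) = 9.8 — off by 5.70.

W = (0.00, 0.00) ✓; WA at -155.1° ✓; |WA| = 25.10 ✓; ∠WAZ = 72.90° ✓; |AZ| = 22.10 ✓; ∠(AZ, ZG) = 90.00° ✓; |ZG| = 21.80 ✓; ∠(ZG, GT) = 90.00° ✓; |GT| = 18.60 ✓; ∠GTH = 90.70° ✓; |TH| = 10.30 ✓; ∠THE = 103.7° ✓; |HE| = 15.50 ✗.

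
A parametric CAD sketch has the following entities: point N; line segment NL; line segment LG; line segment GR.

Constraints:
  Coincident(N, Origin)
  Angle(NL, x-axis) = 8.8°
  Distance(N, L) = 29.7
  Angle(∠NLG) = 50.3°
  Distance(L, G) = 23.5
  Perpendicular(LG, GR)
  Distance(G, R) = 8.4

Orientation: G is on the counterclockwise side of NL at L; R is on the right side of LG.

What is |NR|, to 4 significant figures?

31.58

N is at the origin; NL runs at 8.8° with length 29.7, so L = 29.7·(cos 8.8°, sin 8.8°) = (29.35, 4.544). ∠NLG = 50.3°, so LG runs at 8.8° + (180° − 50.3°) = 138.5° from the x-axis; with |LG| = 23.5, G = L + 23.5·(cos 138.5°, sin 138.5°) = (11.75, 20.12). LG ⟂ GR; with |GR| = 8.4 on the right of LG, R = G + 8.4·(0.6626, 0.7490) = (17.32, 26.41). Then |NR| = |R − N| = 31.58.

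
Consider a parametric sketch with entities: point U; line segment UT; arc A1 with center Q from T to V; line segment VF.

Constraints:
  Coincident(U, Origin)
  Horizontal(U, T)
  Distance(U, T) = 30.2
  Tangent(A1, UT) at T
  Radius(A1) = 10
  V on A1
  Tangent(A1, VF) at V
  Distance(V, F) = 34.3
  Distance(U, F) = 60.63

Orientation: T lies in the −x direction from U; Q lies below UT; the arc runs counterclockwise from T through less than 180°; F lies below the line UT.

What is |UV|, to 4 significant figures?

41.29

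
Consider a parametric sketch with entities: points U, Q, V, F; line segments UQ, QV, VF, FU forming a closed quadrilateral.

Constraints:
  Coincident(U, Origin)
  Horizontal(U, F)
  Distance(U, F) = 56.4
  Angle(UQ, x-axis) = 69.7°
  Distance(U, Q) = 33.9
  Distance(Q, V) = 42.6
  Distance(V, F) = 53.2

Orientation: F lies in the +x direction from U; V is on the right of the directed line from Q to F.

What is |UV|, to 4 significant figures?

10.95

Checks: |QV| = 42.60 ✓; |VF| = 53.20 ✓.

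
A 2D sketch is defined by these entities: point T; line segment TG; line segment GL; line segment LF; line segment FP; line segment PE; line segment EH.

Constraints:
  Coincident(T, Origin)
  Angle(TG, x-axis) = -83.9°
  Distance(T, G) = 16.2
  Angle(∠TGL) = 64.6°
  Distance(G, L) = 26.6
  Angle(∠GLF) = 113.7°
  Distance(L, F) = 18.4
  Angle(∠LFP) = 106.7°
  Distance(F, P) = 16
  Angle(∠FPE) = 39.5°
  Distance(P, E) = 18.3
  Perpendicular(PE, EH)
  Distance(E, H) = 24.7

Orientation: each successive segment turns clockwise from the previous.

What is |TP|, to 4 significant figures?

19.47

∠GLF = 113.7° gives LF at 94.40° from the x-axis; with |LF| = 18.4, F = (-24.80, 11.03). ∠LFP = 106.7° gives FP at 21.10° from the x-axis; with |FP| = 16.0, P = (-9.868, 16.79). Then |TP| = |P − T| = 19.47.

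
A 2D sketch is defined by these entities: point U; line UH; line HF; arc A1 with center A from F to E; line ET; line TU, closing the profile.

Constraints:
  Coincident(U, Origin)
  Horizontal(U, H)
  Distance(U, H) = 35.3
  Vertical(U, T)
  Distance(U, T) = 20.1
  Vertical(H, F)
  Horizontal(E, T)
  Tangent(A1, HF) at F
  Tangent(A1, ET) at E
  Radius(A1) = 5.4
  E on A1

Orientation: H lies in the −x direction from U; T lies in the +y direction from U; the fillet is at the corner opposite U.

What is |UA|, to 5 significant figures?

33.318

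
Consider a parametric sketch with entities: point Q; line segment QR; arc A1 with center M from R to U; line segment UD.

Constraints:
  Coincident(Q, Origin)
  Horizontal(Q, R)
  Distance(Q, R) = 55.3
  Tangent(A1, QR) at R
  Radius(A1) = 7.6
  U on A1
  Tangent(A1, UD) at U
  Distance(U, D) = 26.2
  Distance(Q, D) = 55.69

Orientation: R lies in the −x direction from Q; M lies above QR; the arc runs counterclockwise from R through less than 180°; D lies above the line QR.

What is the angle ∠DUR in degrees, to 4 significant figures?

138.0°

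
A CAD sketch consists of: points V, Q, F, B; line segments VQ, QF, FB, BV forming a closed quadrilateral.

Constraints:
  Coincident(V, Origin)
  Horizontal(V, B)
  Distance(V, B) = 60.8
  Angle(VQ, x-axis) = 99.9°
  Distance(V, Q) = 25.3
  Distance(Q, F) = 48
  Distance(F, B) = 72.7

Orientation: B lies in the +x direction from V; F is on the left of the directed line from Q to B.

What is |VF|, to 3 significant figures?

67.8

V is at the origin; VB is horizontal with |VB| = 60.8 and B in +x, so B = (60.8, 0). VQ runs at 99.9° with |VQ| = 25.3, so Q = (-4.35, 24.9). F is determined by |QF| = 48.0 and |FB| = 72.7 together: it lies at the intersection of circle(Q, 48.0) and circle(B, 72.7). With |QB| = 69.8, the foot of the radical line on QB is 13.5 from Q and the perpendicular offset is √(48.0² − 13.5²) = 46.1. Taking the left-of-QB solution: F = (24.7, 63.1).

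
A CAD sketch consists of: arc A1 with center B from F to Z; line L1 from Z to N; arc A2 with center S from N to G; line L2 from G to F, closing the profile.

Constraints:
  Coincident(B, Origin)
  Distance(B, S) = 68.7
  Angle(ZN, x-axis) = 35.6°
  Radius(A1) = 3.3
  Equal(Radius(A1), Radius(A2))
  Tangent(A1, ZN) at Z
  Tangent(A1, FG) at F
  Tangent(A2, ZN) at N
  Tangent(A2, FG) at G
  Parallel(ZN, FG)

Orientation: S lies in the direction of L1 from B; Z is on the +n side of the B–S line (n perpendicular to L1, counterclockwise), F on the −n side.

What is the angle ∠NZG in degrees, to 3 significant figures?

5.49°

Tangency of A1 to both parallel lines with radius 3.3 puts Z and F at B ± 3.3·n: Z = (-1.92, 2.68), F = (1.92, -2.68). Equal radii place N and G the same way about S: N = S + 3.3·n = (53.9, 42.7), G = S − 3.3·n = (57.8, 37.3). Then cos ∠NZG = ZN·ZG / (|ZN||ZG|), giving 5.49°.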